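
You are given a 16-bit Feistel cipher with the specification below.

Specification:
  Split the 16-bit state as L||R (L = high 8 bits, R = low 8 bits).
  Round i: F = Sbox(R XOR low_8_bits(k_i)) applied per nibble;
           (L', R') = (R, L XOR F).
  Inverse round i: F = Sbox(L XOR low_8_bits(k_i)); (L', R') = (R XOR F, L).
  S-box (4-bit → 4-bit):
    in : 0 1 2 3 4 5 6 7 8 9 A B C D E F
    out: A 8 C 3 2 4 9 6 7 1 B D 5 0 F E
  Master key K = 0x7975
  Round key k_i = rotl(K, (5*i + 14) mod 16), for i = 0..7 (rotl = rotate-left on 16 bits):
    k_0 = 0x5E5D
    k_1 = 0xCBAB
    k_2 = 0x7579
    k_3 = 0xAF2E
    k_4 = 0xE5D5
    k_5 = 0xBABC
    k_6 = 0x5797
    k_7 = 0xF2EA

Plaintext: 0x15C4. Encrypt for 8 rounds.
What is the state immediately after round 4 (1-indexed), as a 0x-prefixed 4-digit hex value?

0xA70B

s_0 = plaintext = 0x15C4
s_1 = Round(s_0, k_0) = 0xC404
s_2 = Round(s_1, k_1) = 0x047A
s_3 = Round(s_2, k_2) = 0x7AA7
s_4 = Round(s_3, k_3) = 0xA70B
s_5 = Round(s_4, k_4) = 0x0BA8
s_6 = Round(s_5, k_5) = 0xA889
s_7 = Round(s_6, k_6) = 0x8927
s_8 = Round(s_7, k_7) = 0x27D9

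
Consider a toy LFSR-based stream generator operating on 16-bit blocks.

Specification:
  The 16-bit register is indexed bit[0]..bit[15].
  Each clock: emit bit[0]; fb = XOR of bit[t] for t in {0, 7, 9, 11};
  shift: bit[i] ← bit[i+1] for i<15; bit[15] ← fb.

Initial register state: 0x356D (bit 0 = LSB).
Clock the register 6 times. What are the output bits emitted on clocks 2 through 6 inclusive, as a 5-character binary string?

reg_0 = 0x356D
clock 1: out=1, reg = 0x9AB6
clock 2: out=0, reg = 0xCD5B
clock 3: out=1, reg = 0x66AD
clock 4: out=1, reg = 0xB356
clock 5: out=0, reg = 0xD9AB
clock 6: out=1, reg = 0xECD5

01101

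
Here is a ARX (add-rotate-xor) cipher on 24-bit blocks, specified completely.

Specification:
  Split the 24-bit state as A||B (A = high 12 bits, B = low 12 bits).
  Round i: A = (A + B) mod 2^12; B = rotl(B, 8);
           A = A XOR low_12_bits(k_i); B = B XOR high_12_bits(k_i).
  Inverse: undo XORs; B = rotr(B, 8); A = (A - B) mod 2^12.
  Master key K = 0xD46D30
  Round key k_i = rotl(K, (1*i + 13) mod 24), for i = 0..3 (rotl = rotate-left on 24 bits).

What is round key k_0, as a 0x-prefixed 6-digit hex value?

0xA61A8D

K = 0xD46D30
k_0 = rotl(K, (1*0+13) mod 24) = rotl(K, 13) = 0xA61A8D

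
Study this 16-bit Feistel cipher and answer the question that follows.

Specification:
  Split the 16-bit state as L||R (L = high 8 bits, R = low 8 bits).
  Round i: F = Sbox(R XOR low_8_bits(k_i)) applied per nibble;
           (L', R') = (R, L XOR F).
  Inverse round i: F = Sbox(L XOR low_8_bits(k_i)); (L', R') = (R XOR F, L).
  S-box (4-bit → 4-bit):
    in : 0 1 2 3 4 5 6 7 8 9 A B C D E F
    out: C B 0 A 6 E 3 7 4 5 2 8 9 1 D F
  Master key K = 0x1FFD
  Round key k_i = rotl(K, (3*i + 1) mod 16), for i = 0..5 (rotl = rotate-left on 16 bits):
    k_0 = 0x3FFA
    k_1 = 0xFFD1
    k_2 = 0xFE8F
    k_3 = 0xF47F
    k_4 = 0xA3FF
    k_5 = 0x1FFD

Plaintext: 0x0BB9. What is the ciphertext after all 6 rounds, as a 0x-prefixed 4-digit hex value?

0xB90A

s_0 = plaintext = 0x0BB9
s_1 = Round(s_0, k_0) = 0xB961
s_2 = Round(s_1, k_1) = 0x6135
s_3 = Round(s_2, k_2) = 0x35E3
s_4 = Round(s_3, k_3) = 0xE36C
s_5 = Round(s_4, k_4) = 0x6CB9
s_6 = Round(s_5, k_5) = 0xB90A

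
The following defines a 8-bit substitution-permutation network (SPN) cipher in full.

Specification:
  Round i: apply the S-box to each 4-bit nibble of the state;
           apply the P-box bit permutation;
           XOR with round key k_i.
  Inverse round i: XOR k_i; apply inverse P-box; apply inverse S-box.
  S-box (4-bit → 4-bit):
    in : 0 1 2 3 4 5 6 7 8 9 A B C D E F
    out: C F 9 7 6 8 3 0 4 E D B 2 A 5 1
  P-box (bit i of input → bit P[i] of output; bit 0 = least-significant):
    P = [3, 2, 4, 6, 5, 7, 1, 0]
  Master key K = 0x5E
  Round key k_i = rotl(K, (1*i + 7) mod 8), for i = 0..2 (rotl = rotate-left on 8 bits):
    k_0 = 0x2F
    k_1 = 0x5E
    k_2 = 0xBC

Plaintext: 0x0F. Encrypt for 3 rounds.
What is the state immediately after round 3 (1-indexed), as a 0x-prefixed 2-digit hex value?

0x50

s_0 = plaintext = 0x0F
s_1 = Round(s_0, k_0) = 0x24
s_2 = Round(s_1, k_1) = 0x6B
s_3 = Round(s_2, k_2) = 0x50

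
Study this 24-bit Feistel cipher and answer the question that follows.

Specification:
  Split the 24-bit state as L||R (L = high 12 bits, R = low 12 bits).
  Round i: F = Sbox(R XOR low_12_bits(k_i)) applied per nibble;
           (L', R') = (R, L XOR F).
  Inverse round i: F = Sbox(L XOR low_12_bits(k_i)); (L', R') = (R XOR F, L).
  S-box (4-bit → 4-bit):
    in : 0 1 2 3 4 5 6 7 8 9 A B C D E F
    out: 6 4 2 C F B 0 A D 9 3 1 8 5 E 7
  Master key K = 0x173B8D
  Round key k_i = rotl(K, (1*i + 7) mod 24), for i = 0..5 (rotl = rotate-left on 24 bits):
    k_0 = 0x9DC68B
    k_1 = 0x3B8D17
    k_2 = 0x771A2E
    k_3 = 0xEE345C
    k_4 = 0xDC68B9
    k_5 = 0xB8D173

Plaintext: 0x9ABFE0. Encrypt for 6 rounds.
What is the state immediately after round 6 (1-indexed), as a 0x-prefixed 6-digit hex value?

0x05BCE2

s_0 = plaintext = 0x9ABFE0
s_1 = Round(s_0, k_0) = 0xFE00AA
s_2 = Round(s_1, k_1) = 0x0AAAF5
s_3 = Round(s_2, k_2) = 0xAF56FB
s_4 = Round(s_3, k_3) = 0x6FB8CF
s_5 = Round(s_4, k_4) = 0x8CF05B
s_6 = Round(s_5, k_5) = 0x05BCE2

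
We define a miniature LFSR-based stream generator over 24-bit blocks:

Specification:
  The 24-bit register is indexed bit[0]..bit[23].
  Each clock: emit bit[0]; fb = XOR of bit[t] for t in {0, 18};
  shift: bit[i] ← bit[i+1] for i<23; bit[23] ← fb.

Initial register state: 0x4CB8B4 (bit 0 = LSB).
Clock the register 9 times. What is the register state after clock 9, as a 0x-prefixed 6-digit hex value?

0xB3A65C

reg_0 = 0x4CB8B4
clock 1: out=0, reg = 0xA65C5A
clock 2: out=0, reg = 0xD32E2D
clock 3: out=1, reg = 0xE99716
clock 4: out=0, reg = 0x74CB8B
clock 5: out=1, reg = 0x3A65C5
clock 6: out=1, reg = 0x9D32E2
clock 7: out=0, reg = 0xCE9971
clock 8: out=1, reg = 0x674CB8
clock 9: out=0, reg = 0xB3A65C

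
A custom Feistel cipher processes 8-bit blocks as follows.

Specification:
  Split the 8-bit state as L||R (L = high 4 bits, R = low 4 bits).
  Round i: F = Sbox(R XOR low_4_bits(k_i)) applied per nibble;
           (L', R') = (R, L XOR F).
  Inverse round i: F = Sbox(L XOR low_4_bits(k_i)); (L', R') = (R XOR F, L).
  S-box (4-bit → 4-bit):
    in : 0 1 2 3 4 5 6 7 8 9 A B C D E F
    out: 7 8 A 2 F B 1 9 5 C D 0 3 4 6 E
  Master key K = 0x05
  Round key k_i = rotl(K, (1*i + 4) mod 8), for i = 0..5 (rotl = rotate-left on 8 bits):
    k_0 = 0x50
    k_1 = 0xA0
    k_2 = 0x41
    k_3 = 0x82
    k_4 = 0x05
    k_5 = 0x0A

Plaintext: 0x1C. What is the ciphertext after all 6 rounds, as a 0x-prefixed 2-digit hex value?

0x54

s_0 = plaintext = 0x1C
s_1 = Round(s_0, k_0) = 0xC2
s_2 = Round(s_1, k_1) = 0x26
s_3 = Round(s_2, k_2) = 0x6B
s_4 = Round(s_3, k_3) = 0xBA
s_5 = Round(s_4, k_4) = 0xA5
s_6 = Round(s_5, k_5) = 0x54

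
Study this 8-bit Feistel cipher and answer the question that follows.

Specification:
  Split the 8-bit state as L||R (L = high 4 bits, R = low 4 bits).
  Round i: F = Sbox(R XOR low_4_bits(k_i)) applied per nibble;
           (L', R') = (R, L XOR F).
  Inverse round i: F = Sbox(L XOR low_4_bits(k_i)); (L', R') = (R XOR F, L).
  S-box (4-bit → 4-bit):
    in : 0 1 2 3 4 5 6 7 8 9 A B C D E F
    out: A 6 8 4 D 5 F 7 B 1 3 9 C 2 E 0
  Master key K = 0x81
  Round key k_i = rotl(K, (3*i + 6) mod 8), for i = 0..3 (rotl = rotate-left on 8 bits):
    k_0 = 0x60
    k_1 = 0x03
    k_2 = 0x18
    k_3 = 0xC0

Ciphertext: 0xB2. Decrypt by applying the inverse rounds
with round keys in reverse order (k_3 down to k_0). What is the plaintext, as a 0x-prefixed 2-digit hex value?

s_0 = ciphertext = 0xB2
s_1 = InvRound(s_0, k_3) = 0xBB
s_2 = InvRound(s_1, k_2) = 0xFB
s_3 = InvRound(s_2, k_1) = 0x7F
s_4 = InvRound(s_3, k_0) = 0x87

0x87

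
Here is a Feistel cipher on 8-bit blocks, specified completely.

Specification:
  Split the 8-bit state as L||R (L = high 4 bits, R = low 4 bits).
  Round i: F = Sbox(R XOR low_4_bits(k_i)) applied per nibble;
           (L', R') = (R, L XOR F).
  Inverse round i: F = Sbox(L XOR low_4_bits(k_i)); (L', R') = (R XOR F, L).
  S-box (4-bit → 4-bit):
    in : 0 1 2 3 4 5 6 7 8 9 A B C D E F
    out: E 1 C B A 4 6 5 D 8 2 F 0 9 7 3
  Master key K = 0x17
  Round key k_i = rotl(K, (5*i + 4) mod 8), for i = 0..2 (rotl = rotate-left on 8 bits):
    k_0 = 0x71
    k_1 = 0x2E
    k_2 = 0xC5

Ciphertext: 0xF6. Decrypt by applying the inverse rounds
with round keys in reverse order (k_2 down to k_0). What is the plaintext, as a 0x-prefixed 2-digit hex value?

0x4D

s_0 = ciphertext = 0xF6
s_1 = InvRound(s_0, k_2) = 0x4F
s_2 = InvRound(s_1, k_1) = 0xD4
s_3 = InvRound(s_2, k_0) = 0x4D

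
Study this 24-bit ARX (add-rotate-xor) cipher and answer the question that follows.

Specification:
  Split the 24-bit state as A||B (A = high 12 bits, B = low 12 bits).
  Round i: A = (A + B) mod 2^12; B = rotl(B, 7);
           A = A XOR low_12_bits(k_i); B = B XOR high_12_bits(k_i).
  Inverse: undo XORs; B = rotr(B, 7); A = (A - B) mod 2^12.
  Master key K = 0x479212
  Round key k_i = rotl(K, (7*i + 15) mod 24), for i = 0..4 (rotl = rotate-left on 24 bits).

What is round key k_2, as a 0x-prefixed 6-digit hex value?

K = 0x479212
k_0 = rotl(K, (7*0+15) mod 24) = rotl(K, 15) = 0x0923C9
k_1 = rotl(K, (7*1+15) mod 24) = rotl(K, 22) = 0x91E484
k_2 = rotl(K, (7*2+15) mod 24) = rotl(K, 5) = 0xF24248

0xF24248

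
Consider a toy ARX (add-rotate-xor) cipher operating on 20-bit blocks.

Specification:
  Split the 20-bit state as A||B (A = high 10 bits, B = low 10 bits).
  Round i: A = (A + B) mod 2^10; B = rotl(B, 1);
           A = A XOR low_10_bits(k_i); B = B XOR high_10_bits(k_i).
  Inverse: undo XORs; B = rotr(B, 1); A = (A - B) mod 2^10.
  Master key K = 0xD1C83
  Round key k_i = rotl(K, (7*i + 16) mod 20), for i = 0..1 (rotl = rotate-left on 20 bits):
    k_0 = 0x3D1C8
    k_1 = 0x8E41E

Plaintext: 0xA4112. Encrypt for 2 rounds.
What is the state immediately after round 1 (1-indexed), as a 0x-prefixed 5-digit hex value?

s_0 = plaintext = 0xA4112
s_1 = Round(s_0, k_0) = 0x9AAD0
s_2 = Round(s_1, k_1) = 0x49398

0x9AAD0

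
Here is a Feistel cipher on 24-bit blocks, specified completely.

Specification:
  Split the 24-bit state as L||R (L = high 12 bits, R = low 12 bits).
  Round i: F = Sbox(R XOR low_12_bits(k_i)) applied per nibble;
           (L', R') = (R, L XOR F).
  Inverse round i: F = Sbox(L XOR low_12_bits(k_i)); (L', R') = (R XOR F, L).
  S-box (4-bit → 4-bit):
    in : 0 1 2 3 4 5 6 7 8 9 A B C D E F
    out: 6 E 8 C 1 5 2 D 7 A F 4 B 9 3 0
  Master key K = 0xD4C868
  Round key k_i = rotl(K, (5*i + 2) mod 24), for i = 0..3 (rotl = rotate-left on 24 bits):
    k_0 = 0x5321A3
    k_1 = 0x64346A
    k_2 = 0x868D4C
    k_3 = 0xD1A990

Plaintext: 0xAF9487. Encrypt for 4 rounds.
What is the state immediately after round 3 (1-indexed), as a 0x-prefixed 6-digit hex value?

0x06F6F4

s_0 = plaintext = 0xAF9487
s_1 = Round(s_0, k_0) = 0x487F78
s_2 = Round(s_1, k_1) = 0xF7806F
s_3 = Round(s_2, k_2) = 0x06F6F4
s_4 = Round(s_3, k_3) = 0x6F404E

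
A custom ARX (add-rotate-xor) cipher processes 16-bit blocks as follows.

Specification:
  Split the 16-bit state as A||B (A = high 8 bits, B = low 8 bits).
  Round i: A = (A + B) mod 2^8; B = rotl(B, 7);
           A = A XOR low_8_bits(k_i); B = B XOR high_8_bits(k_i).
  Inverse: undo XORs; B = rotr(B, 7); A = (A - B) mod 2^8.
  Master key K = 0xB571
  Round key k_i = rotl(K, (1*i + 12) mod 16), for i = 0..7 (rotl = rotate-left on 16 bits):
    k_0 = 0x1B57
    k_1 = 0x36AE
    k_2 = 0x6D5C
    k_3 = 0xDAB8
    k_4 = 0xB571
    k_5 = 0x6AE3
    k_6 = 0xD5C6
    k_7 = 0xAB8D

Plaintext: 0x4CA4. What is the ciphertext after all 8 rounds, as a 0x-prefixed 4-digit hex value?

s_0 = plaintext = 0x4CA4
s_1 = Round(s_0, k_0) = 0xA749
s_2 = Round(s_1, k_1) = 0x5E92
s_3 = Round(s_2, k_2) = 0xAC24
s_4 = Round(s_3, k_3) = 0x68C8
s_5 = Round(s_4, k_4) = 0x41D1
s_6 = Round(s_5, k_5) = 0xF182
s_7 = Round(s_6, k_6) = 0xB594
s_8 = Round(s_7, k_7) = 0xC4E1

0xC4E1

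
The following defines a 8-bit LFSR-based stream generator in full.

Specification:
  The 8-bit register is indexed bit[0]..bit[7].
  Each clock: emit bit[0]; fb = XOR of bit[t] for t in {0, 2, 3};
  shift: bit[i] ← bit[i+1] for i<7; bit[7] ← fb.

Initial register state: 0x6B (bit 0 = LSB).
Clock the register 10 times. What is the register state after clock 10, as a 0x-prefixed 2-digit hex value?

reg_0 = 0x6B
clock 1: out=1, reg = 0x35
clock 2: out=1, reg = 0x1A
clock 3: out=0, reg = 0x8D
clock 4: out=1, reg = 0xC6
clock 5: out=0, reg = 0xE3
clock 6: out=1, reg = 0xF1
clock 7: out=1, reg = 0xF8
clock 8: out=0, reg = 0xFC
clock 9: out=0, reg = 0x7E
clock 10: out=0, reg = 0x3F

0x3F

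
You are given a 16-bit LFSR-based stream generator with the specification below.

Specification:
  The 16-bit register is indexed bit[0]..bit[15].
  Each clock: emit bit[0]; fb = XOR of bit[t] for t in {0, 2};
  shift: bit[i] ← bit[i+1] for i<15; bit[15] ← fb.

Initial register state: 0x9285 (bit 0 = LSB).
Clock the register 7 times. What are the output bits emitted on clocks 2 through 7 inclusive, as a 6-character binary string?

reg_0 = 0x9285
clock 1: out=1, reg = 0x4942
clock 2: out=0, reg = 0x24A1
clock 3: out=1, reg = 0x9250
clock 4: out=0, reg = 0x4928
clock 5: out=0, reg = 0x2494
clock 6: out=0, reg = 0x924A
clock 7: out=0, reg = 0x4925

010000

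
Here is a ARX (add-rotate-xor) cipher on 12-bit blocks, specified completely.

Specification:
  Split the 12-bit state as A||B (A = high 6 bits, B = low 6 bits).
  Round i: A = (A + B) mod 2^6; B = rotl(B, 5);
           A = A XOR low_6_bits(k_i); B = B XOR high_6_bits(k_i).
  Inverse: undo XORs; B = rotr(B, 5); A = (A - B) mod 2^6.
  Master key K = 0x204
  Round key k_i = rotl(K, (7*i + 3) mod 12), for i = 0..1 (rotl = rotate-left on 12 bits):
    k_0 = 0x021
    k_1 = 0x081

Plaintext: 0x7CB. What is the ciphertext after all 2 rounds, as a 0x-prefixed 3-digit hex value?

0xC70

s_0 = plaintext = 0x7CB
s_1 = Round(s_0, k_0) = 0x2E5
s_2 = Round(s_1, k_1) = 0xC70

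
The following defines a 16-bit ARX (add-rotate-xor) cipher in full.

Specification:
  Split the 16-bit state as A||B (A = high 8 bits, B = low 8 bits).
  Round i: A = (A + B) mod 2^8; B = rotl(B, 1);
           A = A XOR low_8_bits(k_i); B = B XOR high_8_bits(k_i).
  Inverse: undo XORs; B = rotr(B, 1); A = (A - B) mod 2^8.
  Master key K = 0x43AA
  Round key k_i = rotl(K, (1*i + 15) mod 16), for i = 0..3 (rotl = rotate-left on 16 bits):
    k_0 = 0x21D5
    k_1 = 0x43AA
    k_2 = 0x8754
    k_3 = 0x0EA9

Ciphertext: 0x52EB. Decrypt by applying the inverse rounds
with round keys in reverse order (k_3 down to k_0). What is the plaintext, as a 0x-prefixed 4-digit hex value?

0xEAEE

s_0 = ciphertext = 0x52EB
s_1 = InvRound(s_0, k_3) = 0x09F2
s_2 = InvRound(s_1, k_2) = 0xA3BA
s_3 = InvRound(s_2, k_1) = 0x0DFC
s_4 = InvRound(s_3, k_0) = 0xEAEE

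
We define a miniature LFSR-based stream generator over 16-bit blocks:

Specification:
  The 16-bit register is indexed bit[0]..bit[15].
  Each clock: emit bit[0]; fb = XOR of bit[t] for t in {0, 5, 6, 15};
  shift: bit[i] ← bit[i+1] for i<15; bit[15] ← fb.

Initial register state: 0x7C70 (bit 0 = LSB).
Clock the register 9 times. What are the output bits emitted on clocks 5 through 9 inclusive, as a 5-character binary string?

reg_0 = 0x7C70
clock 1: out=0, reg = 0x3E38
clock 2: out=0, reg = 0x9F1C
clock 3: out=0, reg = 0xCF8E
clock 4: out=0, reg = 0xE7C7
clock 5: out=1, reg = 0xF3E3
clock 6: out=1, reg = 0x79F1
clock 7: out=1, reg = 0xBCF8
clock 8: out=0, reg = 0xDE7C
clock 9: out=0, reg = 0xEF3E

11100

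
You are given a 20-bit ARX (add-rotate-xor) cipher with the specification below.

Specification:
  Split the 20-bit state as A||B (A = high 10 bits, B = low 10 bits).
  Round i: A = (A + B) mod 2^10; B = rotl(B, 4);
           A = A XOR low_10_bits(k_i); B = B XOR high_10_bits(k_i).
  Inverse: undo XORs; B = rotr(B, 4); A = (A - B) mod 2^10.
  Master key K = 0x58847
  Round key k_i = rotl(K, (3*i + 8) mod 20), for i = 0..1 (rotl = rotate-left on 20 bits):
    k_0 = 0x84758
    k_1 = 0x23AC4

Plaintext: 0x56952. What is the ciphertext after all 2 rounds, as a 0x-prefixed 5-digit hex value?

0xFB3C2

s_0 = plaintext = 0x56952
s_1 = Round(s_0, k_0) = 0x7D334
s_2 = Round(s_1, k_1) = 0xFB3C2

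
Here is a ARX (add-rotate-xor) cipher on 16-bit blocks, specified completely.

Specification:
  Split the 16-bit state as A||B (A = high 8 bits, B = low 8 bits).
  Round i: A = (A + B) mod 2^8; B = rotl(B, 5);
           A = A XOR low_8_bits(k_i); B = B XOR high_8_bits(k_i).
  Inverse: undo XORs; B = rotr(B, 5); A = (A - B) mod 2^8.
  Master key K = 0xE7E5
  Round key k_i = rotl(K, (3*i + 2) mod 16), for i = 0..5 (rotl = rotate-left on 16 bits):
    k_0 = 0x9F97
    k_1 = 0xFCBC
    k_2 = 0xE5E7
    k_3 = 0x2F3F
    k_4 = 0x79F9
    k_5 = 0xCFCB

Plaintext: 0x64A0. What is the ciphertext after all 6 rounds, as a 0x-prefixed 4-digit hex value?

s_0 = plaintext = 0x64A0
s_1 = Round(s_0, k_0) = 0x938B
s_2 = Round(s_1, k_1) = 0xA28D
s_3 = Round(s_2, k_2) = 0xC854
s_4 = Round(s_3, k_3) = 0x23A5
s_5 = Round(s_4, k_4) = 0x31CD
s_6 = Round(s_5, k_5) = 0x3576

0x3576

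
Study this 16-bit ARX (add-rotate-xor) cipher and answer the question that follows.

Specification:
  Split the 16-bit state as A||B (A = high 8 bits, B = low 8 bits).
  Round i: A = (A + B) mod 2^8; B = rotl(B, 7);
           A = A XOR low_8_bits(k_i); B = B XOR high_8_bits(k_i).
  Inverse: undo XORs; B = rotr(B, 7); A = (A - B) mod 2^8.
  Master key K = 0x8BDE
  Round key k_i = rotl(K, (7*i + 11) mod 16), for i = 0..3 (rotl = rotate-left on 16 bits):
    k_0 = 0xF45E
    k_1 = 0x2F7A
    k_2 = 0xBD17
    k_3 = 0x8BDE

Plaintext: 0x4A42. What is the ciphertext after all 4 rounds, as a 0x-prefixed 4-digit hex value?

0xCA24

s_0 = plaintext = 0x4A42
s_1 = Round(s_0, k_0) = 0xD2D5
s_2 = Round(s_1, k_1) = 0xDDC5
s_3 = Round(s_2, k_2) = 0xB55F
s_4 = Round(s_3, k_3) = 0xCA24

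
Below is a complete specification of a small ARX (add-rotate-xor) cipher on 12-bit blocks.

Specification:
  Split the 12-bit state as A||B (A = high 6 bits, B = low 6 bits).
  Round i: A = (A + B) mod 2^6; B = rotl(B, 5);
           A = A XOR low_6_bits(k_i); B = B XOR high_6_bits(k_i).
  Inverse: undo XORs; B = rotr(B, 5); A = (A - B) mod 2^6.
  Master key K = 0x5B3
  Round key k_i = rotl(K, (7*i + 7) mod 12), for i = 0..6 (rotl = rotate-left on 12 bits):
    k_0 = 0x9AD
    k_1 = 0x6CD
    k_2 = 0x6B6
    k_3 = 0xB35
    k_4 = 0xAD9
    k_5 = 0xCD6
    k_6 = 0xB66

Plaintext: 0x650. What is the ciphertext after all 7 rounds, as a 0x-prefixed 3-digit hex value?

s_0 = plaintext = 0x650
s_1 = Round(s_0, k_0) = 0x12E
s_2 = Round(s_1, k_1) = 0xFCC
s_3 = Round(s_2, k_2) = 0xF5C
s_4 = Round(s_3, k_3) = 0xB22
s_5 = Round(s_4, k_4) = 0x5FA
s_6 = Round(s_5, k_5) = 0x1EE
s_7 = Round(s_6, k_6) = 0x4FA

0x4FA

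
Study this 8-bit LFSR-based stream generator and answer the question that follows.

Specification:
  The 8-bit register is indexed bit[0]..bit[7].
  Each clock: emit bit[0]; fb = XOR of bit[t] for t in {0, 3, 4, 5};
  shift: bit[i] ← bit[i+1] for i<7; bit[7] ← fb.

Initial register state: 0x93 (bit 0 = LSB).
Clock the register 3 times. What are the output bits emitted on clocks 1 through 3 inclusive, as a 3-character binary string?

reg_0 = 0x93
clock 1: out=1, reg = 0x49
clock 2: out=1, reg = 0x24
clock 3: out=0, reg = 0x92

110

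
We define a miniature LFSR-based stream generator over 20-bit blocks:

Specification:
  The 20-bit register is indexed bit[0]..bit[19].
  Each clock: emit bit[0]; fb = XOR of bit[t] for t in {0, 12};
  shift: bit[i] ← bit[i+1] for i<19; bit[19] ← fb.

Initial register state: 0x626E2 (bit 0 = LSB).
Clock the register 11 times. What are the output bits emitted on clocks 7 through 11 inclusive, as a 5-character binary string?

11011

reg_0 = 0x626E2
clock 1: out=0, reg = 0x31371
clock 2: out=1, reg = 0x189B8
clock 3: out=0, reg = 0x0C4DC
clock 4: out=0, reg = 0x0626E
clock 5: out=0, reg = 0x03137
clock 6: out=1, reg = 0x0189B
clock 7: out=1, reg = 0x00C4D
clock 8: out=1, reg = 0x80626
clock 9: out=0, reg = 0x40313
clock 10: out=1, reg = 0xA0189
clock 11: out=1, reg = 0xD00C4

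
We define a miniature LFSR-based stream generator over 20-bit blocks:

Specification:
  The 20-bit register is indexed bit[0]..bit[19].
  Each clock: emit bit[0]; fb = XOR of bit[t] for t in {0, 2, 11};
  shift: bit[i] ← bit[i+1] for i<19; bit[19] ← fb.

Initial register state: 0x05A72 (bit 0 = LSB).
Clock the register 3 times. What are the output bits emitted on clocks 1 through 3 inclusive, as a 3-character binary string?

010

reg_0 = 0x05A72
clock 1: out=0, reg = 0x82D39
clock 2: out=1, reg = 0x4169C
clock 3: out=0, reg = 0xA0B4E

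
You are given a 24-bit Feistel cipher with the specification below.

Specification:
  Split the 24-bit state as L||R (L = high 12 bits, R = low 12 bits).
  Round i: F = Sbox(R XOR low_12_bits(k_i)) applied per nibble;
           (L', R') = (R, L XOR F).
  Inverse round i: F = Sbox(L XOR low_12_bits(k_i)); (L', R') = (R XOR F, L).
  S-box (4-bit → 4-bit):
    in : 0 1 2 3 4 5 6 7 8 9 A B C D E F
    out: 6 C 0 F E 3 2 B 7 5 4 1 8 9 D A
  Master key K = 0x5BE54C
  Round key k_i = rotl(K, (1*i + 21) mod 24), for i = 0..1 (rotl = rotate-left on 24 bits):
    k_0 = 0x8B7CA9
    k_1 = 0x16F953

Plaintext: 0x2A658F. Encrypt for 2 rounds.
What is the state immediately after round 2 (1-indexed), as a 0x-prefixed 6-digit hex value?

0x7A4824

s_0 = plaintext = 0x2A658F
s_1 = Round(s_0, k_0) = 0x58F7A4
s_2 = Round(s_1, k_1) = 0x7A4824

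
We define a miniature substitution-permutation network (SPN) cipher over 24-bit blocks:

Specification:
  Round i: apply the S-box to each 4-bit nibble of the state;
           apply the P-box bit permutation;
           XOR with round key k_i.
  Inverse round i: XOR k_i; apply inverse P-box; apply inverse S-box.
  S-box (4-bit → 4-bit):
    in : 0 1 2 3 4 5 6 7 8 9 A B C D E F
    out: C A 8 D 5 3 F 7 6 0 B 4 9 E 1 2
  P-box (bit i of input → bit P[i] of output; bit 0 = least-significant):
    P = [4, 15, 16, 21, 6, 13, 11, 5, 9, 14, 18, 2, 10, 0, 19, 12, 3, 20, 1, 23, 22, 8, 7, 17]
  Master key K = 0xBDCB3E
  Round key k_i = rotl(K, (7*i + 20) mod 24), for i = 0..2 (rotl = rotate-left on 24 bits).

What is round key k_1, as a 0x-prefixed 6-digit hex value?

K = 0xBDCB3E
k_0 = rotl(K, (7*0+20) mod 24) = rotl(K, 20) = 0xEBDCB3
k_1 = rotl(K, (7*1+20) mod 24) = rotl(K, 3) = 0xEE59F5

0xEE59F5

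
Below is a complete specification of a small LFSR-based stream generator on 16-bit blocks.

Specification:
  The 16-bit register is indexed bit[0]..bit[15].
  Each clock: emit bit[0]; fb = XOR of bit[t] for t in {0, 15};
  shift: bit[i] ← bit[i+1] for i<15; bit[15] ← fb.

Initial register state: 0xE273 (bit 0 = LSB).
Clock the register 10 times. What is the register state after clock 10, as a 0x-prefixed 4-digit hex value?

0x8BB8

reg_0 = 0xE273
clock 1: out=1, reg = 0x7139
clock 2: out=1, reg = 0xB89C
clock 3: out=0, reg = 0xDC4E
clock 4: out=0, reg = 0xEE27
clock 5: out=1, reg = 0x7713
clock 6: out=1, reg = 0xBB89
clock 7: out=1, reg = 0x5DC4
clock 8: out=0, reg = 0x2EE2
clock 9: out=0, reg = 0x1771
clock 10: out=1, reg = 0x8BB8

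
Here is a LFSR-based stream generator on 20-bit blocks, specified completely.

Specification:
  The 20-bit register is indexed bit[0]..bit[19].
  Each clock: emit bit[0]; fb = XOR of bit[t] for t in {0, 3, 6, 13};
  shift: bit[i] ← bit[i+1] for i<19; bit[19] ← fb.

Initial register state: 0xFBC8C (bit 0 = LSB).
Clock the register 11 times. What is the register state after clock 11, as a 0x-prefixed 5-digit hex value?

reg_0 = 0xFBC8C
clock 1: out=0, reg = 0x7DE46
clock 2: out=0, reg = 0xBEF23
clock 3: out=1, reg = 0x5F791
clock 4: out=1, reg = 0x2FBC8
clock 5: out=0, reg = 0x97DE4
clock 6: out=0, reg = 0x4BEF2
clock 7: out=0, reg = 0x25F79
clock 8: out=1, reg = 0x92FBC
clock 9: out=0, reg = 0x497DE
clock 10: out=0, reg = 0x24BEF
clock 11: out=1, reg = 0x925F7

0x925F7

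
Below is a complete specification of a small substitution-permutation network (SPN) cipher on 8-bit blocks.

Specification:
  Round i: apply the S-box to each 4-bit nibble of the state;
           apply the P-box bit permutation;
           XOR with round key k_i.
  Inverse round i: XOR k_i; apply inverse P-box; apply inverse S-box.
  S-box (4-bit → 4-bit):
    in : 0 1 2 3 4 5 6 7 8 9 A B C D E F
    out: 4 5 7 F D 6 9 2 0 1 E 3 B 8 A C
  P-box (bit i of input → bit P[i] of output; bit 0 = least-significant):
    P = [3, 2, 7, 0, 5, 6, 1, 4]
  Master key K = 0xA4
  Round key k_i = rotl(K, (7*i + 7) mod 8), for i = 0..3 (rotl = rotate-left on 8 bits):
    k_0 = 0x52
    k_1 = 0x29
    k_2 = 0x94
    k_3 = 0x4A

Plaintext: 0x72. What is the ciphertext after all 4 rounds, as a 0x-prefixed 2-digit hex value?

0x66

s_0 = plaintext = 0x72
s_1 = Round(s_0, k_0) = 0x9E
s_2 = Round(s_1, k_1) = 0x0C
s_3 = Round(s_2, k_2) = 0x9B
s_4 = Round(s_3, k_3) = 0x66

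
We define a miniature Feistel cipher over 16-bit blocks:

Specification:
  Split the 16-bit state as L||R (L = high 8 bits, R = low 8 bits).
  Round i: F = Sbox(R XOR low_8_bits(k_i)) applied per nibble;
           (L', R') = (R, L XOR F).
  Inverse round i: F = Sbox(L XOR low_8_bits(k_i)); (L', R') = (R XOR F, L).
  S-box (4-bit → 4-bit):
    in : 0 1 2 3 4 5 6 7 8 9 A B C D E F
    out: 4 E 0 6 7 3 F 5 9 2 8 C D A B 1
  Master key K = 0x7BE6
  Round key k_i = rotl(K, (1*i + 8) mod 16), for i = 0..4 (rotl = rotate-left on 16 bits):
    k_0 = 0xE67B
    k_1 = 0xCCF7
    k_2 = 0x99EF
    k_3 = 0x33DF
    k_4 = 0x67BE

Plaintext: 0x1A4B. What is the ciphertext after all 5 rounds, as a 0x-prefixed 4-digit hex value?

s_0 = plaintext = 0x1A4B
s_1 = Round(s_0, k_0) = 0x4B7E
s_2 = Round(s_1, k_1) = 0x7ED9
s_3 = Round(s_2, k_2) = 0xD911
s_4 = Round(s_3, k_3) = 0x1102
s_5 = Round(s_4, k_4) = 0x02DC

0x02DC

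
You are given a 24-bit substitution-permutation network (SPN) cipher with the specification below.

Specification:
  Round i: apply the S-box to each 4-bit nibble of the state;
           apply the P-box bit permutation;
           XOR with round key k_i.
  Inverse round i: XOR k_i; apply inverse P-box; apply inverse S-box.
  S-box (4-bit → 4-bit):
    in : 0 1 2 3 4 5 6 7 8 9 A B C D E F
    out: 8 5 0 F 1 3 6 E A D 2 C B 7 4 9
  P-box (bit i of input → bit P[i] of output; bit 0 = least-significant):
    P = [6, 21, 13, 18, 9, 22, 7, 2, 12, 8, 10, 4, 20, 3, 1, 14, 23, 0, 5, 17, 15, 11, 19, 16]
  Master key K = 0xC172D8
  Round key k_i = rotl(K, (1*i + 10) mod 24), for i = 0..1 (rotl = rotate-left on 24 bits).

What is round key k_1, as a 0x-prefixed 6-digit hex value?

0x96C60B

K = 0xC172D8
k_0 = rotl(K, (1*0+10) mod 24) = rotl(K, 10) = 0xCB6305
k_1 = rotl(K, (1*1+10) mod 24) = rotl(K, 11) = 0x96C60B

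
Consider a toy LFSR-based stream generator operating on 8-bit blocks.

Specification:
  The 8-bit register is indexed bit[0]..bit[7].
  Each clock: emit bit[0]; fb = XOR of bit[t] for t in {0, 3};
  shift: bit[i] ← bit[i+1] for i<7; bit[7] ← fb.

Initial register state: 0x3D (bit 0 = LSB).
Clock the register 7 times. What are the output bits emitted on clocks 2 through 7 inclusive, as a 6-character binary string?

reg_0 = 0x3D
clock 1: out=1, reg = 0x1E
clock 2: out=0, reg = 0x8F
clock 3: out=1, reg = 0x47
clock 4: out=1, reg = 0xA3
clock 5: out=1, reg = 0xD1
clock 6: out=1, reg = 0xE8
clock 7: out=0, reg = 0xF4

011110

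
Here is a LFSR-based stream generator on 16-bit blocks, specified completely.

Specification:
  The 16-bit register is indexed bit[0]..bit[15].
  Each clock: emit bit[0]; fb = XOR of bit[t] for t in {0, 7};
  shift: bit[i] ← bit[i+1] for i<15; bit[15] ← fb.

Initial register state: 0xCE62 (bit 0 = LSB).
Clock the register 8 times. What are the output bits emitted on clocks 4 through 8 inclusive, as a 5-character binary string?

reg_0 = 0xCE62
clock 1: out=0, reg = 0x6731
clock 2: out=1, reg = 0xB398
clock 3: out=0, reg = 0xD9CC
clock 4: out=0, reg = 0xECE6
clock 5: out=0, reg = 0xF673
clock 6: out=1, reg = 0xFB39
clock 7: out=1, reg = 0xFD9C
clock 8: out=0, reg = 0xFECE

00110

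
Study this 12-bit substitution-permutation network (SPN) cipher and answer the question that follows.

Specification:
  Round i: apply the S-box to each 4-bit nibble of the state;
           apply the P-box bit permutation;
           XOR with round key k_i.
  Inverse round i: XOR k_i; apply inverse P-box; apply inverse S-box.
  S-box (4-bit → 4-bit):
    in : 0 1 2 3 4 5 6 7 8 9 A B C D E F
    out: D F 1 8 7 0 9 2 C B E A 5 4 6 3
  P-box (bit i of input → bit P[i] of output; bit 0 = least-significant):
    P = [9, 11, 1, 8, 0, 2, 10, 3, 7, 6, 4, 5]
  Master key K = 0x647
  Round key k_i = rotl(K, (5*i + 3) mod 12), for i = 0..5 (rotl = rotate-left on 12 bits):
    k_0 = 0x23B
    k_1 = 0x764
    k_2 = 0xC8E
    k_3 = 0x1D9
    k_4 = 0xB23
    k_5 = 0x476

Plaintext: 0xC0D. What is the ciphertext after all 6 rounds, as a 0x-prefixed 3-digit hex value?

s_0 = plaintext = 0xC0D
s_1 = Round(s_0, k_0) = 0x6A0
s_2 = Round(s_1, k_1) = 0x0CA
s_3 = Round(s_2, k_2) = 0x13D
s_4 = Round(s_3, k_3) = 0x123
s_5 = Round(s_4, k_4) = 0xAD2
s_6 = Round(s_5, k_5) = 0x206

0x206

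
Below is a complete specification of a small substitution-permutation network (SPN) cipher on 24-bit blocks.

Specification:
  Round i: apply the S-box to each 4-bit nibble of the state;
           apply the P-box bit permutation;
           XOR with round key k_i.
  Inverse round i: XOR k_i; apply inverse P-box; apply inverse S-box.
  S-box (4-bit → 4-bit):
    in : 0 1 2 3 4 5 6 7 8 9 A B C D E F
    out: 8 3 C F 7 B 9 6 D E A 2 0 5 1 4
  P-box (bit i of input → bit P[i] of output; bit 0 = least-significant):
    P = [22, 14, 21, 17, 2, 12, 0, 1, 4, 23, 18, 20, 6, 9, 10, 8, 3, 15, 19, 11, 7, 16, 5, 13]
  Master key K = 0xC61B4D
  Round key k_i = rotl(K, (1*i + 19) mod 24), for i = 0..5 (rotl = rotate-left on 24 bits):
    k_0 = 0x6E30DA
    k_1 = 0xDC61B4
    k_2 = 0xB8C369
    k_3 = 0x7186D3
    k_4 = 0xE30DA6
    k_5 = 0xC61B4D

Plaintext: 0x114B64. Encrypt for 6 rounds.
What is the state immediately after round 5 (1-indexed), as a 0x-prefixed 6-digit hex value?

0xE6BB84

s_0 = plaintext = 0x114B64
s_1 = Round(s_0, k_0) = 0x8FF614
s_2 = Round(s_1, k_1) = 0xA41500
s_3 = Round(s_2, k_2) = 0x236133
s_4 = Round(s_3, k_3) = 0x9B7FAC
s_5 = Round(s_4, k_4) = 0xE6BB84
s_6 = Round(s_5, k_5) = 0x2651C2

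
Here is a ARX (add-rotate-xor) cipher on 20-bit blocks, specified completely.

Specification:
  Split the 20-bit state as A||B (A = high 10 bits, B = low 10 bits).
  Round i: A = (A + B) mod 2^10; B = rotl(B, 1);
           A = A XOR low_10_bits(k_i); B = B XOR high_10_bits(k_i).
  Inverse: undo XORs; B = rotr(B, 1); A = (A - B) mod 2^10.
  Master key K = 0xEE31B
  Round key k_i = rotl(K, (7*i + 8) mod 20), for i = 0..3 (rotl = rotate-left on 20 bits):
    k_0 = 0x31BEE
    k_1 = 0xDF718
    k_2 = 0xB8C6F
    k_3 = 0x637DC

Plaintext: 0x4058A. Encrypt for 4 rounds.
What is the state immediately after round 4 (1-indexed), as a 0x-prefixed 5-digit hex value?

0x59F2A

s_0 = plaintext = 0x4058A
s_1 = Round(s_0, k_0) = 0x597D2
s_2 = Round(s_1, k_1) = 0x8BCD8
s_3 = Round(s_2, k_2) = 0xDA353
s_4 = Round(s_3, k_3) = 0x59F2A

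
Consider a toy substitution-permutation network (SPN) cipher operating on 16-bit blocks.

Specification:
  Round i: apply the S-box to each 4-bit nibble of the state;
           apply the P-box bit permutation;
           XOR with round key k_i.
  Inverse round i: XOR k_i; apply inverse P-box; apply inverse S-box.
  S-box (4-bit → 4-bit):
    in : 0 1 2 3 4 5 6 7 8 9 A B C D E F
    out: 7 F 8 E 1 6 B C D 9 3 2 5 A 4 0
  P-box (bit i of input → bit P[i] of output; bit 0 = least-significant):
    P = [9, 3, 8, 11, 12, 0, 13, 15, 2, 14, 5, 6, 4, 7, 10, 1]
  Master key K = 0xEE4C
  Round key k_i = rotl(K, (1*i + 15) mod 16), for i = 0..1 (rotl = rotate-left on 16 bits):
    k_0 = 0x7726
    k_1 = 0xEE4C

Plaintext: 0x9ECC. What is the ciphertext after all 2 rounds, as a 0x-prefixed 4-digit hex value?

0x5C59

s_0 = plaintext = 0x9ECC
s_1 = Round(s_0, k_0) = 0x4414
s_2 = Round(s_1, k_1) = 0x5C59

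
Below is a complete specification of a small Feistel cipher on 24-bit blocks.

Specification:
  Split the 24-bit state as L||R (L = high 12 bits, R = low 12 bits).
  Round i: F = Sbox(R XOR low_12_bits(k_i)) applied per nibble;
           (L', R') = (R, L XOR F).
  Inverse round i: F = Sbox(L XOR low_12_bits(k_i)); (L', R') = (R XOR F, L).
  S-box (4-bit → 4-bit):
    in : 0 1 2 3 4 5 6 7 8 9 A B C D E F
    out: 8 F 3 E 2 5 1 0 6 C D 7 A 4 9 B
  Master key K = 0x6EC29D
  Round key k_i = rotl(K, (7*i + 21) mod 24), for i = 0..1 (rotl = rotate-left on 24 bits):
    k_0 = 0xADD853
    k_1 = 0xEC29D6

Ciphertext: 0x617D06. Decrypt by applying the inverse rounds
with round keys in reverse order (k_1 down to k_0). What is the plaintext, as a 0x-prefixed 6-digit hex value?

0xFAA6A9

s_0 = ciphertext = 0x617D06
s_1 = InvRound(s_0, k_1) = 0x6A9617
s_2 = InvRound(s_1, k_0) = 0xFAA6A9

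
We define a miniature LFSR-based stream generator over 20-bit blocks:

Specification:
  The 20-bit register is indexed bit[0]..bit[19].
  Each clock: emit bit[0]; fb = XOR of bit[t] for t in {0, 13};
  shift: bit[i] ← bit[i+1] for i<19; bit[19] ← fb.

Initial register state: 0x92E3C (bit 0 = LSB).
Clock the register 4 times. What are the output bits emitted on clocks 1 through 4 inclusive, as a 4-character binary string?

0011

reg_0 = 0x92E3C
clock 1: out=0, reg = 0xC971E
clock 2: out=0, reg = 0x64B8F
clock 3: out=1, reg = 0xB25C7
clock 4: out=1, reg = 0x592E3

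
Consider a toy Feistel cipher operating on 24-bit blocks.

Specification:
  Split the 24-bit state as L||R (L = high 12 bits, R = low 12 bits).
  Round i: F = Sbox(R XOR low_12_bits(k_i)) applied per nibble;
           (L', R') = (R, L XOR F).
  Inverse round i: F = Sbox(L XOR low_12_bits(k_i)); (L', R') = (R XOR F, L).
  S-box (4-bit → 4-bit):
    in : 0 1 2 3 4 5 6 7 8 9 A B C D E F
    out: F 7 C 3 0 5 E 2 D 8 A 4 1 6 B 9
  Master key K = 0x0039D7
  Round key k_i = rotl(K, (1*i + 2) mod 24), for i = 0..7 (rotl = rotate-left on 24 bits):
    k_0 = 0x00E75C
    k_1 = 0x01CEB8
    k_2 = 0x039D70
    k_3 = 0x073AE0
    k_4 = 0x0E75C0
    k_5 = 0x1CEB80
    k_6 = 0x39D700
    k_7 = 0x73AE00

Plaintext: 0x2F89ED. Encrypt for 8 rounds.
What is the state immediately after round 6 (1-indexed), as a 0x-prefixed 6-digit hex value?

s_0 = plaintext = 0x2F89ED
s_1 = Round(s_0, k_0) = 0x9ED9BF
s_2 = Round(s_1, k_1) = 0x9BFB1F
s_3 = Round(s_2, k_2) = 0xB1F756
s_4 = Round(s_3, k_3) = 0x756D51
s_5 = Round(s_4, k_4) = 0xD51AD1
s_6 = Round(s_5, k_5) = 0xAD1A06
s_7 = Round(s_6, k_6) = 0xA06C2F
s_8 = Round(s_7, k_7) = 0xC2F6CF

0xAD1A06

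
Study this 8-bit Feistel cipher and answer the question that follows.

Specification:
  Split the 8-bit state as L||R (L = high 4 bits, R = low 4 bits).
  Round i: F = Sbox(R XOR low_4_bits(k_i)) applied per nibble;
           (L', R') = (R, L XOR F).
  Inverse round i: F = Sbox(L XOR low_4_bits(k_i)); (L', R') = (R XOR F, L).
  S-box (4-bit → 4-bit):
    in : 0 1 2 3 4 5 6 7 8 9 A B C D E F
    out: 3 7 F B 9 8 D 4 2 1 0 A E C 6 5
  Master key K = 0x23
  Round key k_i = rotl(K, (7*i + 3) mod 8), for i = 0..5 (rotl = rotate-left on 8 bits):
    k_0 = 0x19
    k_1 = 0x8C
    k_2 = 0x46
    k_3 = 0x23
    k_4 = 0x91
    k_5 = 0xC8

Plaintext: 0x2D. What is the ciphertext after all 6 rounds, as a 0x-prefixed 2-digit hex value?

0x70

s_0 = plaintext = 0x2D
s_1 = Round(s_0, k_0) = 0xDB
s_2 = Round(s_1, k_1) = 0xB9
s_3 = Round(s_2, k_2) = 0x9E
s_4 = Round(s_3, k_3) = 0xE5
s_5 = Round(s_4, k_4) = 0x57
s_6 = Round(s_5, k_5) = 0x70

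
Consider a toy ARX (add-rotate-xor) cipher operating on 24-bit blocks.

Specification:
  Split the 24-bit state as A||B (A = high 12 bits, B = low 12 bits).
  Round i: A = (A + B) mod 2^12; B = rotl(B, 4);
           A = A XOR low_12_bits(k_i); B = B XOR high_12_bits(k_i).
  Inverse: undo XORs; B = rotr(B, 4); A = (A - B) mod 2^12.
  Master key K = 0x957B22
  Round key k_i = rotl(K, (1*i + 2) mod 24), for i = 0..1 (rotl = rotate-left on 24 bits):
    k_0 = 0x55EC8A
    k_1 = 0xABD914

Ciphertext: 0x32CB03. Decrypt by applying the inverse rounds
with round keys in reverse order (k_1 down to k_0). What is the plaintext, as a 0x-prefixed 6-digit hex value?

s_0 = ciphertext = 0x32CB03
s_1 = InvRound(s_0, k_1) = 0xC1DE1B
s_2 = InvRound(s_1, k_0) = 0xAE35B4

0xAE35B4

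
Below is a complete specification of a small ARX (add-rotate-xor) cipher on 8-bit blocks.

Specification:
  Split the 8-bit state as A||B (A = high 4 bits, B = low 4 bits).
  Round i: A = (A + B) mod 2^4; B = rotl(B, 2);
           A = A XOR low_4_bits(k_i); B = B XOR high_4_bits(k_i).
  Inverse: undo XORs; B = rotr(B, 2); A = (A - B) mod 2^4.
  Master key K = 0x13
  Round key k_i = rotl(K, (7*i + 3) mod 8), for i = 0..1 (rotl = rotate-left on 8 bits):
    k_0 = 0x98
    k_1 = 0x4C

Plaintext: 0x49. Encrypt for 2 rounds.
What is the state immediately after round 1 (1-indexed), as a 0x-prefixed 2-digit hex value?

s_0 = plaintext = 0x49
s_1 = Round(s_0, k_0) = 0x5F
s_2 = Round(s_1, k_1) = 0x8B

0x5F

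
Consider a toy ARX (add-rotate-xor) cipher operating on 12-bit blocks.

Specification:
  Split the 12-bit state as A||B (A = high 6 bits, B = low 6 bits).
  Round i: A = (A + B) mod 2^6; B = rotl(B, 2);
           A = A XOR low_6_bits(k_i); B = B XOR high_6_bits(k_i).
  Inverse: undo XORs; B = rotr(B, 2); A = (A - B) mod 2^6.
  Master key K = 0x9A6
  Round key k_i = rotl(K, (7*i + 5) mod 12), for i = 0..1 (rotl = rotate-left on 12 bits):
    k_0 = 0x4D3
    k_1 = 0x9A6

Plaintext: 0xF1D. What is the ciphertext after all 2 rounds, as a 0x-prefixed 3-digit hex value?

0x5BC

s_0 = plaintext = 0xF1D
s_1 = Round(s_0, k_0) = 0x2A6
s_2 = Round(s_1, k_1) = 0x5BC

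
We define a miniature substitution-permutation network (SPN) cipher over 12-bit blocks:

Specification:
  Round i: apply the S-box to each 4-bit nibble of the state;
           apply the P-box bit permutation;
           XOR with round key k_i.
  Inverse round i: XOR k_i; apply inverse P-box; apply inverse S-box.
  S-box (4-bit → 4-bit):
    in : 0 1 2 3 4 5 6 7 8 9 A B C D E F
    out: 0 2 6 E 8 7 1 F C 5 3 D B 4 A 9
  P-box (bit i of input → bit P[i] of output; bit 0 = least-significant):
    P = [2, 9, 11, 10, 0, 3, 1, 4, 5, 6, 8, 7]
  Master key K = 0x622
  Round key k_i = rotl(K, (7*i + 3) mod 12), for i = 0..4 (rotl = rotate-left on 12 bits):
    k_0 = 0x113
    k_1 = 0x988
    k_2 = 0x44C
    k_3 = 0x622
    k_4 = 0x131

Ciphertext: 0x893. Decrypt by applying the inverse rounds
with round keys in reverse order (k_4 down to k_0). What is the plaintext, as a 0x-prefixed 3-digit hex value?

s_0 = ciphertext = 0x893
s_1 = InvRound(s_0, k_4) = 0xBDD
s_2 = InvRound(s_1, k_3) = 0x77B
s_3 = InvRound(s_2, k_2) = 0x9BA
s_4 = InvRound(s_3, k_1) = 0x680
s_5 = InvRound(s_4, k_0) = 0x8BE

0x8BE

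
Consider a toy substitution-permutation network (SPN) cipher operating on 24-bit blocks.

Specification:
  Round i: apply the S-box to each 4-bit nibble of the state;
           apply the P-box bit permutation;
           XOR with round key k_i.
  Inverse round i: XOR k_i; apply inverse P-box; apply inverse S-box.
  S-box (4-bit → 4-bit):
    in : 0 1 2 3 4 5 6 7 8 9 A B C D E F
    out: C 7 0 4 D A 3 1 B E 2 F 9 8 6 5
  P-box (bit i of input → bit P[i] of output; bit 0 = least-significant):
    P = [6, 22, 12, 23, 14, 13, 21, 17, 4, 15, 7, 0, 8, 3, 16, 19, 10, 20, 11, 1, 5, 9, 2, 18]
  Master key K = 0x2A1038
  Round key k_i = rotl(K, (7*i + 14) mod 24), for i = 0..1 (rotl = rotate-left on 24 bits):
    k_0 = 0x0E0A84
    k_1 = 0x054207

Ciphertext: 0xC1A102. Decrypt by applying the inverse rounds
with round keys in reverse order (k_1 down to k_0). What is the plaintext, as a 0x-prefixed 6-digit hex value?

s_0 = ciphertext = 0xC1A102
s_1 = InvRound(s_0, k_1) = 0x927565
s_2 = InvRound(s_1, k_0) = 0x81C064

0x81C064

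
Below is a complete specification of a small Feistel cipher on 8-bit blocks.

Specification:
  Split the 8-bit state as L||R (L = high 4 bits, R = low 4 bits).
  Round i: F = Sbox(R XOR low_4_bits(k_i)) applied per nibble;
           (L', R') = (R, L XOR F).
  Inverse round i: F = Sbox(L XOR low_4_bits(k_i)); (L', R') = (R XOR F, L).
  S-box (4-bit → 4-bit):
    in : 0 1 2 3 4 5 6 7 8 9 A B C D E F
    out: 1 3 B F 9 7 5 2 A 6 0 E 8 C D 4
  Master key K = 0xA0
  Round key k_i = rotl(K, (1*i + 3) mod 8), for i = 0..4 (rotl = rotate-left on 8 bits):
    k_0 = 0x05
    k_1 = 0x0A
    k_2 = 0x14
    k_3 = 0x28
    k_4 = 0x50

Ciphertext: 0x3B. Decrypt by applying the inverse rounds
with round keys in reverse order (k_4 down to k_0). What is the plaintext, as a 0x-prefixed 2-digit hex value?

0xDB

s_0 = ciphertext = 0x3B
s_1 = InvRound(s_0, k_4) = 0x43
s_2 = InvRound(s_1, k_3) = 0xB4
s_3 = InvRound(s_2, k_2) = 0x0B
s_4 = InvRound(s_3, k_1) = 0xB0
s_5 = InvRound(s_4, k_0) = 0xDB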